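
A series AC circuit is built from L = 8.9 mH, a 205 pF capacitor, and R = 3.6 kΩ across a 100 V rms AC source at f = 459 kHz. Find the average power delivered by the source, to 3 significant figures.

ω = 2πf = 2.884e+06 rad/s
X_L = ωL = 25700 Ω
X_C = 1/(ωC) = 1690 Ω
Net reactance X = X_L − X_C = 24000 Ω
Z = 3600 + j24000 Ω
|Z| = √(3600² + 24000²) = 24200 Ω
∠Z = arctan(24000/3600) = 81.5°
I = V/|Z| = 4.12 mA
P = VI cos φ = 100 × 0.00412 × cos(81.5°) = 61.2 mW

61.2 mW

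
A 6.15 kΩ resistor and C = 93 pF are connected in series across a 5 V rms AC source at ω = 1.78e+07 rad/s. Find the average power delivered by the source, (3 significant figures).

4.03 mW

X_C = 1/(ωC) = 604 Ω
Z = 6150 − j604 Ω
|Z| = √(6150² + 604²) = 6180 Ω
∠Z = arctan(-604/6150) = -5.61°
I = V/|Z| = 809 μA
P = VI cos φ = 5 × 0.000809 × cos(-5.61°) = 4.03 mW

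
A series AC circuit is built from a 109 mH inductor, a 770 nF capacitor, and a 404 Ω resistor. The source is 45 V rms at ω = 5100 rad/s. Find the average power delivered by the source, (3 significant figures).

X_L = ωL = 556 Ω
X_C = 1/(ωC) = 255 Ω
Net reactance X = X_L − X_C = 301 Ω
Z = 404 + j301 Ω
|Z| = √(404² + 301²) = 504 Ω
∠Z = arctan(301/404) = 36.7°
I = V/|Z| = 89.3 mA
P = VI cos φ = 45 × 0.0893 × cos(36.7°) = 3.22 W

3.22 W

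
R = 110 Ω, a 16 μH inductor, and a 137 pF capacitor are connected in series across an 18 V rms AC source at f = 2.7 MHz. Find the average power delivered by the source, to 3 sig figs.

955 mW

ω = 2πf = 1.696e+07 rad/s
X_L = ωL = 271 Ω
X_C = 1/(ωC) = 430 Ω
Net reactance X = X_L − X_C = -159 Ω
Z = 110 − j159 Ω
|Z| = √(110² + 159²) = 193 Ω
∠Z = arctan(-159/110) = -55.3°
I = V/|Z| = 93.2 mA
P = VI cos φ = 18 × 0.0932 × cos(-55.3°) = 955 mW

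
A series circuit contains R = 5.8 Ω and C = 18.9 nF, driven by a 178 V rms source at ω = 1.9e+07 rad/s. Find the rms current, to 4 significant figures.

27.67 A

X_C = 1/(ωC) = 2.785 Ω
Z = 5.800 − j2.785 Ω
|Z| = √(5.800² + 2.785²) = 6.434 Ω
I = V/|Z| = 178/6.434 = 27.67 A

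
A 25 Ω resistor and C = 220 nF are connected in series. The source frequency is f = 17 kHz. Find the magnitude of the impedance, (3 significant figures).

49.4 Ω

ω = 2πf = 106800 rad/s
X_C = 1/(ωC) = 42.6 Ω
Z = 25.0 − j42.6 Ω
|Z| = √(25.0² + 42.6²) = 49.4 Ω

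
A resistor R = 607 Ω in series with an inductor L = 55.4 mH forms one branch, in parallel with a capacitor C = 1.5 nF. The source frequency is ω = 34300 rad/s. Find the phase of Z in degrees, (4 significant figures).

70.30°

X_L = ωL = 1900 Ω
X_C = 1/(ωC) = 19440 Ω
Branch 1 (R+jX_L): Z₁ = 607.0 + j1900 Ω, |Z₁| = 1995 Ω
Branch 2 (−jX_C): Z₂ = −j19440 Ω
Parallel: Z = Z₁Z₂/(Z₁+Z₂), |Z| = 2210 Ω, ∠Z = 70.30°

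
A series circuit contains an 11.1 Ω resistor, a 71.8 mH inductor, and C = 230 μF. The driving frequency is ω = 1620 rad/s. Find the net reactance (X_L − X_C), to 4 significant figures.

113.6 Ω

X_L = ωL = 116.3 Ω
X_C = 1/(ωC) = 2.684 Ω
X = 116.3 − 2.684 = 113.6 Ω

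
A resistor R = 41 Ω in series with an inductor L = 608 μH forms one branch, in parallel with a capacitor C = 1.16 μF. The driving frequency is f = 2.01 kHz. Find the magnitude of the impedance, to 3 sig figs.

ω = 2πf = 12630 rad/s
X_L = ωL = 7.68 Ω
X_C = 1/(ωC) = 68.3 Ω
Branch 1 (R+jX_L): Z₁ = 41.0 + j7.68 Ω, |Z₁| = 41.7 Ω
Branch 2 (−jX_C): Z₂ = −j68.3 Ω
Parallel: Z = Z₁Z₂/(Z₁+Z₂), |Z| = 38.9 Ω, ∠Z = -23.5°

38.9 Ω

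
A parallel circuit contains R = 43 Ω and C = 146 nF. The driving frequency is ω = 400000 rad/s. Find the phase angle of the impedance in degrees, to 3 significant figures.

-68.3°

X_C = 1/(ωC) = 17.1 Ω
Parallel: admittances add. Y = 1/R + jωC
Y = (0.0233 + j0.0584) S
|Y| = 0.0629 S → |Z| = 1/|Y| = 15.9 Ω, ∠Z = −∠Y = -68.3°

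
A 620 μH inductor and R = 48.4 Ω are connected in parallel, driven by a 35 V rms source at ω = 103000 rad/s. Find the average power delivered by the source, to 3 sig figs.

25.3 W

X_L = ωL = 63.9 Ω
Parallel: admittances add. Y = 1/R + 1/(jωL)
Y = (0.0207 − j0.0157) S
|Y| = 0.0259 S → |Z| = 1/|Y| = 38.6 Ω, ∠Z = −∠Y = 37.2°
I = V/|Z| = 907 mA
P = VI cos φ = 35 × 0.907 × cos(37.2°) = 25.3 W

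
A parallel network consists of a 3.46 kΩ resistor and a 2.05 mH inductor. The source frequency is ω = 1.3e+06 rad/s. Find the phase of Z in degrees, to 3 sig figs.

X_L = ωL = 2660 Ω
Parallel: admittances add. Y = 1/R + 1/(jωL)
Y = (0.000289 − j0.000375) S
|Y| = 0.000474 S → |Z| = 1/|Y| = 2110 Ω, ∠Z = −∠Y = 52.4°

52.4°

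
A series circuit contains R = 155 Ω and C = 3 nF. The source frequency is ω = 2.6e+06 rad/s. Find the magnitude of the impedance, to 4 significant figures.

X_C = 1/(ωC) = 128.2 Ω
Z = 155.0 − j128.2 Ω
|Z| = √(155.0² + 128.2²) = 201.2 Ω

201.2 Ω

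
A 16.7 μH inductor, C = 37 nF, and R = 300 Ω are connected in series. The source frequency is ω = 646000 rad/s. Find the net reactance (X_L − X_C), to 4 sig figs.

X_L = ωL = 10.79 Ω
X_C = 1/(ωC) = 41.84 Ω
X = 10.79 − 41.84 = -31.05 Ω

-31.05 Ω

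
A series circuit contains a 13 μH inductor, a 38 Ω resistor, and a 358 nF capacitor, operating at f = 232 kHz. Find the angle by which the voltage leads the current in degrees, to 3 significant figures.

ω = 2πf = 1.458e+06 rad/s
X_L = ωL = 19.0 Ω
X_C = 1/(ωC) = 1.92 Ω
Net reactance X = X_L − X_C = 17.0 Ω
Z = 38.0 + j17.0 Ω
|Z| = √(38.0² + 17.0²) = 41.6 Ω
∠Z = arctan(17.0/38.0) = 24.1°

24.1°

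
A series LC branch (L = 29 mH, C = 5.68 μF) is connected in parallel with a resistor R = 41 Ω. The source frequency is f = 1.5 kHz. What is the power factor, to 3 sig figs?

0.987

ω = 2πf = 9425 rad/s
X_L = ωL = 273 Ω
X_C = 1/(ωC) = 18.7 Ω
Branch 1: Z₁ = R = 41.0 Ω
Branch 2 (series LC): Z₂ = j(X_L − X_C) = j255 Ω
Parallel: Z = Z₁Z₂/(Z₁+Z₂), |Z| = 40.5 Ω, ∠Z = 9.15°
cos φ = cos(9.15°) = 0.987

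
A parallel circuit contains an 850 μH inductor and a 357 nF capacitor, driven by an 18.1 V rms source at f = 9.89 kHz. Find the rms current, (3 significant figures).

58.9 mA

ω = 2πf = 62140 rad/s
X_L = ωL = 52.8 Ω
X_C = 1/(ωC) = 45.1 Ω
Parallel: admittances add. Y = 1/(jωL) + jωC
Y = (0 + j0.00325) S
|Y| = 0.00325 S → |Z| = 1/|Y| = 308 Ω, ∠Z = −∠Y = -90.0°
I = V/|Z| = 18.1/308 = 58.9 mA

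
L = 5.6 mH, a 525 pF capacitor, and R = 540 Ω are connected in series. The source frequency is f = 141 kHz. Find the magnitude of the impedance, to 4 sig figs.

ω = 2πf = 885900 rad/s
X_L = ωL = 4961 Ω
X_C = 1/(ωC) = 2150 Ω
Net reactance X = X_L − X_C = 2811 Ω
Z = 540.0 + j2811 Ω
|Z| = √(540.0² + 2811²) = 2863 Ω

2863 Ω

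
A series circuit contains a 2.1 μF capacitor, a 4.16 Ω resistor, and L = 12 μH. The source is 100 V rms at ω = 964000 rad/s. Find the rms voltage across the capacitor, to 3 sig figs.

X_L = ωL = 11.6 Ω
X_C = 1/(ωC) = 0.494 Ω
Net reactance X = X_L − X_C = 11.1 Ω
Z = 4.16 + j11.1 Ω
|Z| = √(4.16² + 11.1²) = 11.8 Ω
I = V/|Z| = 8.45 A
V_C = I·|Z_C| = 8.45 × 0.494 = 4.18 V

4.18 V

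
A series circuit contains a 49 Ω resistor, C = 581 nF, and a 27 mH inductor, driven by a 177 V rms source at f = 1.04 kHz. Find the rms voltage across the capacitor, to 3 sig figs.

467 V

ω = 2πf = 6535 rad/s
X_L = ωL = 176 Ω
X_C = 1/(ωC) = 263 Ω
Net reactance X = X_L − X_C = -87.0 Ω
Z = 49.0 − j87.0 Ω
|Z| = √(49.0² + 87.0²) = 99.8 Ω
I = V/|Z| = 1.77 A
V_C = I·|Z_C| = 1.77 × 263 = 467 V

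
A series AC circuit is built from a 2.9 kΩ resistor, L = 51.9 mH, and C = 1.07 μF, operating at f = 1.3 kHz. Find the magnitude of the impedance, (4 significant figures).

ω = 2πf = 8168 rad/s
X_L = ωL = 423.9 Ω
X_C = 1/(ωC) = 114.4 Ω
Net reactance X = X_L − X_C = 309.5 Ω
Z = 2900 + j309.5 Ω
|Z| = √(2900² + 309.5²) = 2916 Ω

2916 Ω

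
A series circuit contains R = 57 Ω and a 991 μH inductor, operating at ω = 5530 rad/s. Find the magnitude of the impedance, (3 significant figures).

57.3 Ω

X_L = ωL = 5.48 Ω
Z = 57.0 + j5.48 Ω
|Z| = √(57.0² + 5.48²) = 57.3 Ω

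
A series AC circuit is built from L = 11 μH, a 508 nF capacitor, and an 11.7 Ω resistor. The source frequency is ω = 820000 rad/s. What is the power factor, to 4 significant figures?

X_L = ωL = 9.020 Ω
X_C = 1/(ωC) = 2.401 Ω
Net reactance X = X_L − X_C = 6.619 Ω
Z = 11.70 + j6.619 Ω
|Z| = √(11.70² + 6.619²) = 13.44 Ω
∠Z = arctan(6.619/11.70) = 29.50°
cos φ = cos(29.50°) = 0.8704

0.8704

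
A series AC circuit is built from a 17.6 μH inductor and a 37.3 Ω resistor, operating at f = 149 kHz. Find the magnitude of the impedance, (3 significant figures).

40.8 Ω

ω = 2πf = 936200 rad/s
X_L = ωL = 16.5 Ω
Z = 37.3 + j16.5 Ω
|Z| = √(37.3² + 16.5²) = 40.8 Ω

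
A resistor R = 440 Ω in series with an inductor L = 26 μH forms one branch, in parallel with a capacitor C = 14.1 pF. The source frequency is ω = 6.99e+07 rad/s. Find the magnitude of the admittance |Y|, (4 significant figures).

X_L = ωL = 1817 Ω
X_C = 1/(ωC) = 1015 Ω
Branch 1 (R+jX_L): Z₁ = 440.0 + j1817 Ω, |Z₁| = 1870 Ω
Branch 2 (−jX_C): Z₂ = −j1015 Ω
Parallel: Z = Z₁Z₂/(Z₁+Z₂), |Z| = 2072 Ω, ∠Z = -74.88°
|Y| = 1/|Z| = 482.5 μS

482.5 μS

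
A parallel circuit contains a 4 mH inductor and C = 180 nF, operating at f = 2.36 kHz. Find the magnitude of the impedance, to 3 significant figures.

ω = 2πf = 14830 rad/s
X_L = ωL = 59.3 Ω
X_C = 1/(ωC) = 375 Ω
Parallel: admittances add. Y = 1/(jωL) + jωC
Y = (0 − j0.0142) S
|Y| = 0.0142 S → |Z| = 1/|Y| = 70.5 Ω, ∠Z = −∠Y = 90.0°

70.5 Ω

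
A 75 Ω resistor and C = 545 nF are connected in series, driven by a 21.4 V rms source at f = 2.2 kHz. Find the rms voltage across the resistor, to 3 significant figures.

ω = 2πf = 13820 rad/s
X_C = 1/(ωC) = 133 Ω
Z = 75.0 − j133 Ω
|Z| = √(75.0² + 133²) = 152 Ω
I = V/|Z| = 140 mA
V_R = I·|Z_R| = 0.140 × 75.0 = 10.5 V

10.5 V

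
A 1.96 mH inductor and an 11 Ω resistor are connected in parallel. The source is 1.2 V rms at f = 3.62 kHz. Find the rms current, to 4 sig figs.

112.4 mA

ω = 2πf = 22750 rad/s
X_L = ωL = 44.58 Ω
Parallel: admittances add. Y = 1/R + 1/(jωL)
Y = (0.09091 − j0.02243) S
|Y| = 0.09364 S → |Z| = 1/|Y| = 10.68 Ω, ∠Z = −∠Y = 13.86°
I = V/|Z| = 1.2/10.68 = 112.4 mA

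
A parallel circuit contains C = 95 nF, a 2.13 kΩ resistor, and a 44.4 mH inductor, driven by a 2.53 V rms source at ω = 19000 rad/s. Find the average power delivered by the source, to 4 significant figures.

X_L = ωL = 843.6 Ω
X_C = 1/(ωC) = 554.0 Ω
Parallel: admittances add. Y = 1/R + 1/(jωL) + jωC
Y = (0.0004695 + j0.0006196) S
|Y| = 0.0007774 S → |Z| = 1/|Y| = 1286 Ω, ∠Z = −∠Y = -52.85°
I = V/|Z| = 1.967 mA
P = VI cos φ = 2.53 × 0.001967 × cos(-52.85°) = 3.005 mW

3.005 mW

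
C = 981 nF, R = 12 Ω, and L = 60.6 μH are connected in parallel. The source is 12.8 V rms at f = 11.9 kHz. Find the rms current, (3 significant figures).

2.17 A

ω = 2πf = 74770 rad/s
X_L = ωL = 4.53 Ω
X_C = 1/(ωC) = 13.6 Ω
Parallel: admittances add. Y = 1/R + 1/(jωL) + jωC
Y = (0.0833 − j0.147) S
|Y| = 0.169 S → |Z| = 1/|Y| = 5.91 Ω, ∠Z = −∠Y = 60.5°
I = V/|Z| = 12.8/5.91 = 2.17 A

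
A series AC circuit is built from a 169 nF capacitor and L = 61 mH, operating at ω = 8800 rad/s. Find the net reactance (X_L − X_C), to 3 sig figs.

X_L = ωL = 537 Ω
X_C = 1/(ωC) = 672 Ω
X = 537 − 672 = -136 Ω

-136 Ω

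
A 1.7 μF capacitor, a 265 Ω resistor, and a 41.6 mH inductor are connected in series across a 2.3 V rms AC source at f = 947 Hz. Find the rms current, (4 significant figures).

7.569 mA

ω = 2πf = 5950 rad/s
X_L = ωL = 247.5 Ω
X_C = 1/(ωC) = 98.86 Ω
Net reactance X = X_L − X_C = 148.7 Ω
Z = 265.0 + j148.7 Ω
|Z| = √(265.0² + 148.7²) = 303.9 Ω
I = V/|Z| = 2.3/303.9 = 7.569 mA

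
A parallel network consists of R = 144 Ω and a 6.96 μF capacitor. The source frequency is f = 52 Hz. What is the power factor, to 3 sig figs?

0.950

ω = 2πf = 326.7 rad/s
X_C = 1/(ωC) = 440 Ω
Parallel: admittances add. Y = 1/R + jωC
Y = (0.00694 + j0.00227) S
|Y| = 0.00731 S → |Z| = 1/|Y| = 137 Ω, ∠Z = −∠Y = -18.1°
cos φ = cos(-18.1°) = 0.950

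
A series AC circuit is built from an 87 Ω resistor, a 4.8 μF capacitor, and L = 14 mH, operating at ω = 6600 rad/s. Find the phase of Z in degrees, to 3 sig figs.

35.0°

X_L = ωL = 92.4 Ω
X_C = 1/(ωC) = 31.6 Ω
Net reactance X = X_L − X_C = 60.8 Ω
Z = 87.0 + j60.8 Ω
|Z| = √(87.0² + 60.8²) = 106 Ω
∠Z = arctan(60.8/87.0) = 35.0°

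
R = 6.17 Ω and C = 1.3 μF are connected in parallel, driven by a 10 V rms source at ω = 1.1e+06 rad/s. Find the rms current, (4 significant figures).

14.39 A

X_C = 1/(ωC) = 0.6993 Ω
Parallel: admittances add. Y = 1/R + jωC
Y = (0.1621 + j1.430) S
|Y| = 1.439 S → |Z| = 1/|Y| = 0.6949 Ω, ∠Z = −∠Y = -83.53°
I = V/|Z| = 10/0.6949 = 14.39 A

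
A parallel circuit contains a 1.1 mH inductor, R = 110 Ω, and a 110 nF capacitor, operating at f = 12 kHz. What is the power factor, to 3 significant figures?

0.924

ω = 2πf = 75400 rad/s
X_L = ωL = 82.9 Ω
X_C = 1/(ωC) = 121 Ω
Parallel: admittances add. Y = 1/R + 1/(jωL) + jωC
Y = (0.00909 − j0.00376) S
|Y| = 0.00984 S → |Z| = 1/|Y| = 102 Ω, ∠Z = −∠Y = 22.5°
cos φ = cos(22.5°) = 0.924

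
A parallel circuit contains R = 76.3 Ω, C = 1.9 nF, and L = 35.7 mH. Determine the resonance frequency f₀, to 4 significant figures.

19.32 kHz

ω₀ = 1/√(LC) = 1/√(0.0357 × 1.9e-09) = 121400 rad/s
f₀ = ω₀/(2π) = 19.32 kHz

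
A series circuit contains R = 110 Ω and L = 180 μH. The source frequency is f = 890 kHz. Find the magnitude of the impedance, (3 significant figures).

1010 Ω

ω = 2πf = 5.592e+06 rad/s
X_L = ωL = 1010 Ω
Z = 110 + j1010 Ω
|Z| = √(110² + 1010²) = 1010 Ω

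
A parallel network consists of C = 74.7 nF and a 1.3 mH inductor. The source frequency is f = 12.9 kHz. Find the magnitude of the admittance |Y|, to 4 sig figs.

3.436 mS

ω = 2πf = 81050 rad/s
X_L = ωL = 105.4 Ω
X_C = 1/(ωC) = 165.2 Ω
Parallel: admittances add. Y = 1/(jωL) + jωC
Y = (0 − j0.003436) S
|Y| = 0.003436 S → |Z| = 1/|Y| = 291.1 Ω, ∠Z = −∠Y = 90.00°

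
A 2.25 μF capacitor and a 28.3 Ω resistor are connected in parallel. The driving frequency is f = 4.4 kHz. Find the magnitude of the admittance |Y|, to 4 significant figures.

71.54 mS

ω = 2πf = 27650 rad/s
X_C = 1/(ωC) = 16.08 Ω
Parallel: admittances add. Y = 1/R + jωC
Y = (0.03534 + j0.06220) S
|Y| = 0.07154 S → |Z| = 1/|Y| = 13.98 Ω, ∠Z = −∠Y = -60.40°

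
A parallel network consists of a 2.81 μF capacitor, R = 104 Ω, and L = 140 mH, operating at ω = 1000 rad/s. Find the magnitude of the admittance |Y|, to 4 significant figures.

10.55 mS

X_L = ωL = 140.0 Ω
X_C = 1/(ωC) = 355.9 Ω
Parallel: admittances add. Y = 1/R + 1/(jωL) + jωC
Y = (0.009615 − j0.004333) S
|Y| = 0.01055 S → |Z| = 1/|Y| = 94.82 Ω, ∠Z = −∠Y = 24.26°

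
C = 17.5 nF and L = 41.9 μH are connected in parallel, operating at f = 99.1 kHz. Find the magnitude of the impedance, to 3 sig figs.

36.5 Ω

ω = 2πf = 622700 rad/s
X_L = ωL = 26.1 Ω
X_C = 1/(ωC) = 91.8 Ω
Parallel: admittances add. Y = 1/(jωL) + jωC
Y = (0 − j0.0274) S
|Y| = 0.0274 S → |Z| = 1/|Y| = 36.5 Ω, ∠Z = −∠Y = 90.0°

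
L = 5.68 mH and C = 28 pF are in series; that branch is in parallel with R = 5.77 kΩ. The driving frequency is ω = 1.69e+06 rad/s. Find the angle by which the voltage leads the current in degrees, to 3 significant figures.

-26.6°

X_L = ωL = 9600 Ω
X_C = 1/(ωC) = 21100 Ω
Branch 1: Z₁ = R = 5770 Ω
Branch 2 (series LC): Z₂ = j(X_L − X_C) = −j11500 Ω
Parallel: Z = Z₁Z₂/(Z₁+Z₂), |Z| = 5160 Ω, ∠Z = -26.6°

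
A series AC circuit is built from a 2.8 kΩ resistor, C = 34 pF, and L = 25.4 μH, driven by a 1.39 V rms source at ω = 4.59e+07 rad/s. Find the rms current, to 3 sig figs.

X_L = ωL = 1170 Ω
X_C = 1/(ωC) = 641 Ω
Net reactance X = X_L − X_C = 525 Ω
Z = 2800 + j525 Ω
|Z| = √(2800² + 525²) = 2850 Ω
I = V/|Z| = 1.39/2850 = 488 μA

488 μA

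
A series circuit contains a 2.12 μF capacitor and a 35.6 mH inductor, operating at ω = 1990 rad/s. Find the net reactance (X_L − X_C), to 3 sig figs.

-166 Ω

X_L = ωL = 70.8 Ω
X_C = 1/(ωC) = 237 Ω
X = 70.8 − 237 = -166 Ω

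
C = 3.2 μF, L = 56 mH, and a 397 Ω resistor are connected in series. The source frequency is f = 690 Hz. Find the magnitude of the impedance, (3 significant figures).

ω = 2πf = 4335 rad/s
X_L = ωL = 243 Ω
X_C = 1/(ωC) = 72.1 Ω
Net reactance X = X_L − X_C = 171 Ω
Z = 397 + j171 Ω
|Z| = √(397² + 171²) = 432 Ω

432 Ω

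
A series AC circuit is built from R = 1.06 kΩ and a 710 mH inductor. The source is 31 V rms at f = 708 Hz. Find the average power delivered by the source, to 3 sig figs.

91.8 mW

ω = 2πf = 4448 rad/s
X_L = ωL = 3160 Ω
Z = 1060 + j3160 Ω
|Z| = √(1060² + 3160²) = 3330 Ω
∠Z = arctan(3160/1060) = 71.4°
I = V/|Z| = 9.30 mA
P = VI cos φ = 31 × 0.00930 × cos(71.4°) = 91.8 mW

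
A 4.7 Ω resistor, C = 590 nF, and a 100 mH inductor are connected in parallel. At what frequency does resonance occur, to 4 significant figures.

655.2 Hz

ω₀ = 1/√(LC) = 1/√(0.1 × 5.9e-07) = 4117 rad/s
f₀ = ω₀/(2π) = 655.2 Hz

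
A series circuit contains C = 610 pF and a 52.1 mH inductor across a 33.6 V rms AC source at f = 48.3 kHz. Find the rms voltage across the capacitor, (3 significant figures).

17.4 V

ω = 2πf = 303500 rad/s
X_L = ωL = 15800 Ω
X_C = 1/(ωC) = 5400 Ω
Net reactance X = X_L − X_C = 10400 Ω
Z = j10400 Ω
|Z| = √(0² + 10400²) = 10400 Ω
I = V/|Z| = 3.23 mA
V_C = I·|Z_C| = 0.00323 × 5400 = 17.4 V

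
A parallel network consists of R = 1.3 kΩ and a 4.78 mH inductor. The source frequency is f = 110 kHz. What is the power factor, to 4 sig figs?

0.9305

ω = 2πf = 691200 rad/s
X_L = ωL = 3304 Ω
Parallel: admittances add. Y = 1/R + 1/(jωL)
Y = (0.0007692 − j0.0003027) S
|Y| = 0.0008266 S → |Z| = 1/|Y| = 1210 Ω, ∠Z = −∠Y = 21.48°
cos φ = cos(21.48°) = 0.9305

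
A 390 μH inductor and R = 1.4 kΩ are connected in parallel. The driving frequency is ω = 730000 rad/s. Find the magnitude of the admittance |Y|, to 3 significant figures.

3.58 mS

X_L = ωL = 285 Ω
Parallel: admittances add. Y = 1/R + 1/(jωL)
Y = (0.000714 − j0.00351) S
|Y| = 0.00358 S → |Z| = 1/|Y| = 279 Ω, ∠Z = −∠Y = 78.5°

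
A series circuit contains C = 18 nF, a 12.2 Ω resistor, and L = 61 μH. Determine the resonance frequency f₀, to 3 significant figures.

ω₀ = 1/√(LC) = 1/√(6.1e-05 × 1.8e-08) = 954300 rad/s
f₀ = ω₀/(2π) = 152 kHz

152 kHz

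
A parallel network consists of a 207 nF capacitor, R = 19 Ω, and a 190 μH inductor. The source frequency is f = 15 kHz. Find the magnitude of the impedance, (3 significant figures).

15.6 Ω

ω = 2πf = 94250 rad/s
X_L = ωL = 17.9 Ω
X_C = 1/(ωC) = 51.3 Ω
Parallel: admittances add. Y = 1/R + 1/(jωL) + jωC
Y = (0.0526 − j0.0363) S
|Y| = 0.0640 S → |Z| = 1/|Y| = 15.6 Ω, ∠Z = −∠Y = 34.6°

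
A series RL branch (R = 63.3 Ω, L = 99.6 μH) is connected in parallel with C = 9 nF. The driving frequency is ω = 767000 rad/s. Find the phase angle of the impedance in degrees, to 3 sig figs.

7.60°

X_L = ωL = 76.4 Ω
X_C = 1/(ωC) = 145 Ω
Branch 1 (R+jX_L): Z₁ = 63.3 + j76.4 Ω, |Z₁| = 99.2 Ω
Branch 2 (−jX_C): Z₂ = −j145 Ω
Parallel: Z = Z₁Z₂/(Z₁+Z₂), |Z| = 154 Ω, ∠Z = 7.60°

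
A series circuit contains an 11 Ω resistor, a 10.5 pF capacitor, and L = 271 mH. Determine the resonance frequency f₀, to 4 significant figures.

94.35 kHz

ω₀ = 1/√(LC) = 1/√(0.271 × 1.05e-11) = 592800 rad/s
f₀ = ω₀/(2π) = 94.35 kHz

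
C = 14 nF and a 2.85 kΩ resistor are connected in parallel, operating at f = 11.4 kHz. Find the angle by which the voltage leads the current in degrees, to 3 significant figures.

-70.7°

ω = 2πf = 71630 rad/s
X_C = 1/(ωC) = 997 Ω
Parallel: admittances add. Y = 1/R + jωC
Y = (0.000351 + j0.00100) S
|Y| = 0.00106 S → |Z| = 1/|Y| = 941 Ω, ∠Z = −∠Y = -70.7°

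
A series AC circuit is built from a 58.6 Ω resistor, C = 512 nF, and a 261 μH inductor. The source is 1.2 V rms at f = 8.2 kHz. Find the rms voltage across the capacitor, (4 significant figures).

ω = 2πf = 51520 rad/s
X_L = ωL = 13.45 Ω
X_C = 1/(ωC) = 37.91 Ω
Net reactance X = X_L − X_C = -24.46 Ω
Z = 58.60 − j24.46 Ω
|Z| = √(58.60² + 24.46²) = 63.50 Ω
I = V/|Z| = 18.90 mA
V_C = I·|Z_C| = 0.01890 × 37.91 = 0.7164 V

0.7164 V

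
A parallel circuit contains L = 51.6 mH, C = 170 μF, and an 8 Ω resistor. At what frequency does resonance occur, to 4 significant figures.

ω₀ = 1/√(LC) = 1/√(0.0516 × 0.00017) = 337.6 rad/s
f₀ = ω₀/(2π) = 53.74 Hz

53.74 Hz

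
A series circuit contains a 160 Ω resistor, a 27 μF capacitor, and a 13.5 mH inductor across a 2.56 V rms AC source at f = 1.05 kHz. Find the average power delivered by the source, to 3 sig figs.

32.2 mW

ω = 2πf = 6597 rad/s
X_L = ωL = 89.1 Ω
X_C = 1/(ωC) = 5.61 Ω
Net reactance X = X_L − X_C = 83.5 Ω
Z = 160 + j83.5 Ω
|Z| = √(160² + 83.5²) = 180 Ω
∠Z = arctan(83.5/160) = 27.5°
I = V/|Z| = 14.2 mA
P = VI cos φ = 2.56 × 0.0142 × cos(27.5°) = 32.2 mW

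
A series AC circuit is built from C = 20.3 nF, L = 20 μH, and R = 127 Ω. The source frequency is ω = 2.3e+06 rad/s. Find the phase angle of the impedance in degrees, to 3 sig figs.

X_L = ωL = 46.0 Ω
X_C = 1/(ωC) = 21.4 Ω
Net reactance X = X_L − X_C = 24.6 Ω
Z = 127 + j24.6 Ω
|Z| = √(127² + 24.6²) = 129 Ω
∠Z = arctan(24.6/127) = 11.0°

11.0°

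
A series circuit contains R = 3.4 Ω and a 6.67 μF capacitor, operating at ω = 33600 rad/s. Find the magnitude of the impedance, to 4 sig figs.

X_C = 1/(ωC) = 4.462 Ω
Z = 3.400 − j4.462 Ω
|Z| = √(3.400² + 4.462²) = 5.610 Ω

5.610 Ω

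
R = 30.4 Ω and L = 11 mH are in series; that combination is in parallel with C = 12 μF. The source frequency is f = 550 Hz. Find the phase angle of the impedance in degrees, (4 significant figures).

-63.22°

ω = 2πf = 3456 rad/s
X_L = ωL = 38.01 Ω
X_C = 1/(ωC) = 24.11 Ω
Branch 1 (R+jX_L): Z₁ = 30.40 + j38.01 Ω, |Z₁| = 48.67 Ω
Branch 2 (−jX_C): Z₂ = −j24.11 Ω
Parallel: Z = Z₁Z₂/(Z₁+Z₂), |Z| = 35.11 Ω, ∠Z = -63.22°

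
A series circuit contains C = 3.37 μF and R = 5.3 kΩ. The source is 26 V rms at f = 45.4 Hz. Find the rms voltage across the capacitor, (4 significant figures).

ω = 2πf = 285.3 rad/s
X_C = 1/(ωC) = 1040 Ω
Z = 5300 − j1040 Ω
|Z| = √(5300² + 1040²) = 5401 Ω
I = V/|Z| = 4.814 mA
V_C = I·|Z_C| = 0.004814 × 1040 = 5.008 V

5.008 V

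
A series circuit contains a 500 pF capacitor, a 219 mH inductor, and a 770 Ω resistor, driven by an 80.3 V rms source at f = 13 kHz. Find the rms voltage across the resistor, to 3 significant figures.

9.31 V

ω = 2πf = 81680 rad/s
X_L = ωL = 17900 Ω
X_C = 1/(ωC) = 24500 Ω
Net reactance X = X_L − X_C = -6600 Ω
Z = 770 − j6600 Ω
|Z| = √(770² + 6600²) = 6640 Ω
I = V/|Z| = 12.1 mA
V_R = I·|Z_R| = 0.0121 × 770 = 9.31 V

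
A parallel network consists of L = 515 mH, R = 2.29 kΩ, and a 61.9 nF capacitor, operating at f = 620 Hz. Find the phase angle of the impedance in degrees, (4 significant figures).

ω = 2πf = 3896 rad/s
X_L = ωL = 2006 Ω
X_C = 1/(ωC) = 4147 Ω
Parallel: admittances add. Y = 1/R + 1/(jωL) + jωC
Y = (0.0004367 − j0.0002573) S
|Y| = 0.0005069 S → |Z| = 1/|Y| = 1973 Ω, ∠Z = −∠Y = 30.51°

30.51°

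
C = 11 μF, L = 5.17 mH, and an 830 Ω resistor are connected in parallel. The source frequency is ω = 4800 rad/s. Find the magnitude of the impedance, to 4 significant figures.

X_L = ωL = 24.82 Ω
X_C = 1/(ωC) = 18.94 Ω
Parallel: admittances add. Y = 1/R + 1/(jωL) + jωC
Y = (0.001205 + j0.01250) S
|Y| = 0.01256 S → |Z| = 1/|Y| = 79.61 Ω, ∠Z = −∠Y = -84.50°

79.61 Ω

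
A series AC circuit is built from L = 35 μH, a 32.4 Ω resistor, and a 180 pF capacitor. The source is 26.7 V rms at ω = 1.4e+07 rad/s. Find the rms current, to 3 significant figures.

X_L = ωL = 490 Ω
X_C = 1/(ωC) = 397 Ω
Net reactance X = X_L − X_C = 93.2 Ω
Z = 32.4 + j93.2 Ω
|Z| = √(32.4² + 93.2²) = 98.6 Ω
I = V/|Z| = 26.7/98.6 = 271 mA

271 mA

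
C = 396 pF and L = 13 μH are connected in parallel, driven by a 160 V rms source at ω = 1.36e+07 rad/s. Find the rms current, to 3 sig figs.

X_L = ωL = 177 Ω
X_C = 1/(ωC) = 186 Ω
Parallel: admittances add. Y = 1/(jωL) + jωC
Y = (0 − j0.000271) S
|Y| = 0.000271 S → |Z| = 1/|Y| = 3700 Ω, ∠Z = −∠Y = 90.0°
I = V/|Z| = 160/3700 = 43.3 mA

43.3 mA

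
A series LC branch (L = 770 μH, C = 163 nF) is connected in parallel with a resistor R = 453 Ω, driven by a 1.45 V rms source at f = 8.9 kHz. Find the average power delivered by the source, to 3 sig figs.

ω = 2πf = 55920 rad/s
X_L = ωL = 43.1 Ω
X_C = 1/(ωC) = 110 Ω
Branch 1: Z₁ = R = 453 Ω
Branch 2 (series LC): Z₂ = j(X_L − X_C) = −j66.7 Ω
Parallel: Z = Z₁Z₂/(Z₁+Z₂), |Z| = 65.9 Ω, ∠Z = -81.6°
I = V/|Z| = 22.0 mA
P = VI cos φ = 1.45 × 0.0220 × cos(-81.6°) = 4.64 mW

4.64 mW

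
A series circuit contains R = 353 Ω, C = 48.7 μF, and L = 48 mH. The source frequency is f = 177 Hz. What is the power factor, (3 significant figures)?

0.995

ω = 2πf = 1112 rad/s
X_L = ωL = 53.4 Ω
X_C = 1/(ωC) = 18.5 Ω
Net reactance X = X_L − X_C = 34.9 Ω
Z = 353 + j34.9 Ω
|Z| = √(353² + 34.9²) = 355 Ω
∠Z = arctan(34.9/353) = 5.65°
cos φ = cos(5.65°) = 0.995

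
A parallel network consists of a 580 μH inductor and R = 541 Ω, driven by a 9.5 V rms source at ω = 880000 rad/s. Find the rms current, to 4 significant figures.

X_L = ωL = 510.4 Ω
Parallel: admittances add. Y = 1/R + 1/(jωL)
Y = (0.001848 − j0.001959) S
|Y| = 0.002694 S → |Z| = 1/|Y| = 371.3 Ω, ∠Z = −∠Y = 46.67°
I = V/|Z| = 9.5/371.3 = 25.59 mA

25.59 mA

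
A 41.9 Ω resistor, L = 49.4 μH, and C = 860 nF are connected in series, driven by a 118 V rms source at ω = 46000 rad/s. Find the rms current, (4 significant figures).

2.469 A

X_L = ωL = 2.272 Ω
X_C = 1/(ωC) = 25.28 Ω
Net reactance X = X_L − X_C = -23.01 Ω
Z = 41.90 − j23.01 Ω
|Z| = √(41.90² + 23.01²) = 47.80 Ω
I = V/|Z| = 118/47.80 = 2.469 A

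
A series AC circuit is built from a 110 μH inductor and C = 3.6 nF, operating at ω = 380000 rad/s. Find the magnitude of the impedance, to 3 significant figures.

689 Ω

X_L = ωL = 41.8 Ω
X_C = 1/(ωC) = 731 Ω
Net reactance X = X_L − X_C = -689 Ω
Z = − j689 Ω
|Z| = √(0² + 689²) = 689 Ω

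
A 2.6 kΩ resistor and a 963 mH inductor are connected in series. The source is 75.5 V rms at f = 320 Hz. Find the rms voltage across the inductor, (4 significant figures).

45.09 V

ω = 2πf = 2011 rad/s
X_L = ωL = 1936 Ω
Z = 2600 + j1936 Ω
|Z| = √(2600² + 1936²) = 3242 Ω
I = V/|Z| = 23.29 mA
V_L = I·|Z_L| = 0.02329 × 1936 = 45.09 V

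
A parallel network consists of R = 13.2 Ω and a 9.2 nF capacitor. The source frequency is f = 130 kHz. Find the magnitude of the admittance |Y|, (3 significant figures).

76.1 mS

ω = 2πf = 816800 rad/s
X_C = 1/(ωC) = 133 Ω
Parallel: admittances add. Y = 1/R + jωC
Y = (0.0758 + j0.00751) S
|Y| = 0.0761 S → |Z| = 1/|Y| = 13.1 Ω, ∠Z = −∠Y = -5.66°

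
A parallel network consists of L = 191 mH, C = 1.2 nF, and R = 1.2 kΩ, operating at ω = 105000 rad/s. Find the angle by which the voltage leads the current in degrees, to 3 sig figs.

X_L = ωL = 20100 Ω
X_C = 1/(ωC) = 7940 Ω
Parallel: admittances add. Y = 1/R + 1/(jωL) + jωC
Y = (0.000833 + j7.61e-05) S
|Y| = 0.000837 S → |Z| = 1/|Y| = 1200 Ω, ∠Z = −∠Y = -5.22°

-5.22°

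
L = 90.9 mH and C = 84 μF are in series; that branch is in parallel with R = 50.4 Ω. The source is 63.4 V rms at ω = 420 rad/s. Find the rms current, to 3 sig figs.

6.57 A

X_L = ωL = 38.2 Ω
X_C = 1/(ωC) = 28.3 Ω
Branch 1: Z₁ = R = 50.4 Ω
Branch 2 (series LC): Z₂ = j(X_L − X_C) = j9.83 Ω
Parallel: Z = Z₁Z₂/(Z₁+Z₂), |Z| = 9.65 Ω, ∠Z = 79.0°
I = V/|Z| = 63.4/9.65 = 6.57 A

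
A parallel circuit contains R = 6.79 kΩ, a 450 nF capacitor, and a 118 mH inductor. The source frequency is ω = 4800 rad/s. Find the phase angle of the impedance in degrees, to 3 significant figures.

-69.5°

X_L = ωL = 566 Ω
X_C = 1/(ωC) = 463 Ω
Parallel: admittances add. Y = 1/R + 1/(jωL) + jωC
Y = (0.000147 + j0.000394) S
|Y| = 0.000421 S → |Z| = 1/|Y| = 2370 Ω, ∠Z = −∠Y = -69.5°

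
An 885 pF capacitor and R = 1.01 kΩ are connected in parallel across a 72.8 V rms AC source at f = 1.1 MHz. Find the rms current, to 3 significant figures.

451 mA

ω = 2πf = 6.912e+06 rad/s
X_C = 1/(ωC) = 163 Ω
Parallel: admittances add. Y = 1/R + jωC
Y = (0.000990 + j0.00612) S
|Y| = 0.00620 S → |Z| = 1/|Y| = 161 Ω, ∠Z = −∠Y = -80.8°
I = V/|Z| = 72.8/161 = 451 mA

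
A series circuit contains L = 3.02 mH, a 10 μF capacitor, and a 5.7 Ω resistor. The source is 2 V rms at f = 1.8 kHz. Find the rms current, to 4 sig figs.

ω = 2πf = 11310 rad/s
X_L = ωL = 34.16 Ω
X_C = 1/(ωC) = 8.842 Ω
Net reactance X = X_L − X_C = 25.31 Ω
Z = 5.700 + j25.31 Ω
|Z| = √(5.700² + 25.31²) = 25.95 Ω
I = V/|Z| = 2/25.95 = 77.08 mA

77.08 mA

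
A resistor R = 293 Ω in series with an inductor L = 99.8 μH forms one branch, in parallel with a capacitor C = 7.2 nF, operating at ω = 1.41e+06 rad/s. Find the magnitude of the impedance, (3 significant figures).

108 Ω

X_L = ωL = 141 Ω
X_C = 1/(ωC) = 98.5 Ω
Branch 1 (R+jX_L): Z₁ = 293 + j141 Ω, |Z₁| = 325 Ω
Branch 2 (−jX_C): Z₂ = −j98.5 Ω
Parallel: Z = Z₁Z₂/(Z₁+Z₂), |Z| = 108 Ω, ∠Z = -72.5°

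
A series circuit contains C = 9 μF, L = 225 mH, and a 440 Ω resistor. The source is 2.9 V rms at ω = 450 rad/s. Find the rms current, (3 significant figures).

6.26 mA

X_L = ωL = 101 Ω
X_C = 1/(ωC) = 247 Ω
Net reactance X = X_L − X_C = -146 Ω
Z = 440 − j146 Ω
|Z| = √(440² + 146²) = 463 Ω
I = V/|Z| = 2.9/463 = 6.26 mA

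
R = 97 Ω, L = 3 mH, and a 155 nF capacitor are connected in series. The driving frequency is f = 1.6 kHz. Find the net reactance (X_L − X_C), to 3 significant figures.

ω = 2πf = 10050 rad/s
X_L = ωL = 30.2 Ω
X_C = 1/(ωC) = 642 Ω
X = 30.2 − 642 = -612 Ω

-612 Ω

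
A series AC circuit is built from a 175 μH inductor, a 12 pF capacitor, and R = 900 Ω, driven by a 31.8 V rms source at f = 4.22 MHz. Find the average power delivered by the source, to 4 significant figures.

ω = 2πf = 2.652e+07 rad/s
X_L = ωL = 4640 Ω
X_C = 1/(ωC) = 3143 Ω
Net reactance X = X_L − X_C = 1497 Ω
Z = 900.0 + j1497 Ω
|Z| = √(900.0² + 1497²) = 1747 Ω
∠Z = arctan(1497/900.0) = 58.99°
I = V/|Z| = 18.20 mA
P = VI cos φ = 31.8 × 0.01820 × cos(58.99°) = 298.2 mW

298.2 mW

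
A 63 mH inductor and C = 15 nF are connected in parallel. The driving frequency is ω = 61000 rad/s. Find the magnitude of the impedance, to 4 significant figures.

X_L = ωL = 3843 Ω
X_C = 1/(ωC) = 1093 Ω
Parallel: admittances add. Y = 1/(jωL) + jωC
Y = (0 + j0.0006548) S
|Y| = 0.0006548 S → |Z| = 1/|Y| = 1527 Ω, ∠Z = −∠Y = -90.00°

1527 Ω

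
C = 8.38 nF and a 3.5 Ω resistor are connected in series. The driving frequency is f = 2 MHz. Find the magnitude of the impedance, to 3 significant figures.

10.1 Ω

ω = 2πf = 1.257e+07 rad/s
X_C = 1/(ωC) = 9.50 Ω
Z = 3.50 − j9.50 Ω
|Z| = √(3.50² + 9.50²) = 10.1 Ω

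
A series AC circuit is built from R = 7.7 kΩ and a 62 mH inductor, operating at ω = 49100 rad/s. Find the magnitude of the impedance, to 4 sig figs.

8280 Ω

X_L = ωL = 3044 Ω
Z = 7700 + j3044 Ω
|Z| = √(7700² + 3044²) = 8280 Ω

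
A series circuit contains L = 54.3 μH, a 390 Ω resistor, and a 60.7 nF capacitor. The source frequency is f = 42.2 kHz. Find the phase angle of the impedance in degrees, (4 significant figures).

-6.978°

ω = 2πf = 265200 rad/s
X_L = ωL = 14.40 Ω
X_C = 1/(ωC) = 62.13 Ω
Net reactance X = X_L − X_C = -47.73 Ω
Z = 390.0 − j47.73 Ω
|Z| = √(390.0² + 47.73²) = 392.9 Ω
∠Z = arctan(-47.73/390.0) = -6.978°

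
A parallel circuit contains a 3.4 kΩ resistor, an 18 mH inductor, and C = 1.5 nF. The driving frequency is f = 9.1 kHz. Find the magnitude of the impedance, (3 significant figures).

1070 Ω

ω = 2πf = 57180 rad/s
X_L = ωL = 1030 Ω
X_C = 1/(ωC) = 11700 Ω
Parallel: admittances add. Y = 1/R + 1/(jωL) + jωC
Y = (0.000294 − j0.000886) S
|Y| = 0.000933 S → |Z| = 1/|Y| = 1070 Ω, ∠Z = −∠Y = 71.6°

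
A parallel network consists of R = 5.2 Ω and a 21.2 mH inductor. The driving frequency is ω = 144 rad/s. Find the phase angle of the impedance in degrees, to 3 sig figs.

X_L = ωL = 3.05 Ω
Parallel: admittances add. Y = 1/R + 1/(jωL)
Y = (0.192 − j0.328) S
|Y| = 0.380 S → |Z| = 1/|Y| = 2.63 Ω, ∠Z = −∠Y = 59.6°

59.6°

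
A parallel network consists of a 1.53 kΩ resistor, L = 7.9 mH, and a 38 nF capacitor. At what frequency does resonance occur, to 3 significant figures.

ω₀ = 1/√(LC) = 1/√(0.0079 × 3.8e-08) = 57720 rad/s
f₀ = ω₀/(2π) = 9.19 kHz

9.19 kHz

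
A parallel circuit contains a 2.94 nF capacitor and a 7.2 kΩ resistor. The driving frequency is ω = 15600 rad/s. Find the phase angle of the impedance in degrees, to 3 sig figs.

-18.3°

X_C = 1/(ωC) = 21800 Ω
Parallel: admittances add. Y = 1/R + jωC
Y = (0.000139 + j4.59e-05) S
|Y| = 0.000146 S → |Z| = 1/|Y| = 6840 Ω, ∠Z = −∠Y = -18.3°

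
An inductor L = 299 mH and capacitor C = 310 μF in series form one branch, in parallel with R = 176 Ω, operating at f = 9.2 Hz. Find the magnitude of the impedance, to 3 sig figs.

37.6 Ω

ω = 2πf = 57.81 rad/s
X_L = ωL = 17.3 Ω
X_C = 1/(ωC) = 55.8 Ω
Branch 1: Z₁ = R = 176 Ω
Branch 2 (series LC): Z₂ = j(X_L − X_C) = −j38.5 Ω
Parallel: Z = Z₁Z₂/(Z₁+Z₂), |Z| = 37.6 Ω, ∠Z = -77.7°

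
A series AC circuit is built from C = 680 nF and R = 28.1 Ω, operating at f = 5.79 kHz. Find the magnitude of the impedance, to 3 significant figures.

ω = 2πf = 36380 rad/s
X_C = 1/(ωC) = 40.4 Ω
Z = 28.1 − j40.4 Ω
|Z| = √(28.1² + 40.4²) = 49.2 Ω

49.2 Ω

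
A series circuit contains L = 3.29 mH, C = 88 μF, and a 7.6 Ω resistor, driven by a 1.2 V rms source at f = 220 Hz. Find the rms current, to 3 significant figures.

142 mA

ω = 2πf = 1382 rad/s
X_L = ωL = 4.55 Ω
X_C = 1/(ωC) = 8.22 Ω
Net reactance X = X_L − X_C = -3.67 Ω
Z = 7.60 − j3.67 Ω
|Z| = √(7.60² + 3.67²) = 8.44 Ω
I = V/|Z| = 1.2/8.44 = 142 mA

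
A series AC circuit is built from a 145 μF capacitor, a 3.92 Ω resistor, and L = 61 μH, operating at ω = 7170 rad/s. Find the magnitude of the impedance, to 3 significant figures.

3.95 Ω

X_L = ωL = 0.437 Ω
X_C = 1/(ωC) = 0.962 Ω
Net reactance X = X_L − X_C = -0.524 Ω
Z = 3.92 − j0.524 Ω
|Z| = √(3.92² + 0.524²) = 3.95 Ω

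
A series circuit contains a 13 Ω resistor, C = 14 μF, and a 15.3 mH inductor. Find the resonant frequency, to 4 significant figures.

343.9 Hz

ω₀ = 1/√(LC) = 1/√(0.0153 × 1.4e-05) = 2161 rad/s
f₀ = ω₀/(2π) = 343.9 Hz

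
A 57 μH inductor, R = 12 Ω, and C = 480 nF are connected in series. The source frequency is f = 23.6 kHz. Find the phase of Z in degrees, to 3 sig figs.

ω = 2πf = 148300 rad/s
X_L = ωL = 8.45 Ω
X_C = 1/(ωC) = 14.0 Ω
Net reactance X = X_L − X_C = -5.60 Ω
Z = 12.0 − j5.60 Ω
|Z| = √(12.0² + 5.60²) = 13.2 Ω
∠Z = arctan(-5.60/12.0) = -25.0°

-25.0°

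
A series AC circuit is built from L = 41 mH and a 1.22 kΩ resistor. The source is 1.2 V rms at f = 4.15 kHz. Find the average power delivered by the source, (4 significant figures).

ω = 2πf = 26080 rad/s
X_L = ωL = 1069 Ω
Z = 1220 + j1069 Ω
|Z| = √(1220² + 1069²) = 1622 Ω
∠Z = arctan(1069/1220) = 41.23°
I = V/|Z| = 739.8 μA
P = VI cos φ = 1.2 × 0.0007398 × cos(41.23°) = 667.6 μW

667.6 μW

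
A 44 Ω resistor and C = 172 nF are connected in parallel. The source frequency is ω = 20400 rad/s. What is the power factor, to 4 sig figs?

0.9883

X_C = 1/(ωC) = 285.0 Ω
Parallel: admittances add. Y = 1/R + jωC
Y = (0.02273 + j0.003509) S
|Y| = 0.02300 S → |Z| = 1/|Y| = 43.48 Ω, ∠Z = −∠Y = -8.776°
cos φ = cos(-8.776°) = 0.9883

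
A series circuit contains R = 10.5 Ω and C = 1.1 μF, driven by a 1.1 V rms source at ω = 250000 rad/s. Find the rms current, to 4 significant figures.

X_C = 1/(ωC) = 3.636 Ω
Z = 10.50 − j3.636 Ω
|Z| = √(10.50² + 3.636²) = 11.11 Ω
I = V/|Z| = 1.1/11.11 = 98.99 mA

98.99 mA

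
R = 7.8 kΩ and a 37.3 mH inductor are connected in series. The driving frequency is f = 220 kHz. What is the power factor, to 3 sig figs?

ω = 2πf = 1.382e+06 rad/s
X_L = ωL = 51600 Ω
Z = 7800 + j51600 Ω
|Z| = √(7800² + 51600²) = 52100 Ω
∠Z = arctan(51600/7800) = 81.4°
cos φ = cos(81.4°) = 0.150

0.150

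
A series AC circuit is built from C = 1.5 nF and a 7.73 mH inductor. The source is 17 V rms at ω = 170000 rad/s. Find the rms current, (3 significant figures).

X_L = ωL = 1310 Ω
X_C = 1/(ωC) = 3920 Ω
Net reactance X = X_L − X_C = -2610 Ω
Z = − j2610 Ω
|Z| = √(0² + 2610²) = 2610 Ω
I = V/|Z| = 17/2610 = 6.52 mA

6.52 mA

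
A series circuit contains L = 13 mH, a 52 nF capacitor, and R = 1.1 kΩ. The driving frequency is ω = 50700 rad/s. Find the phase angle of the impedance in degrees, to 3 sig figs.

X_L = ωL = 659 Ω
X_C = 1/(ωC) = 379 Ω
Net reactance X = X_L − X_C = 280 Ω
Z = 1100 + j280 Ω
|Z| = √(1100² + 280²) = 1140 Ω
∠Z = arctan(280/1100) = 14.3°

14.3°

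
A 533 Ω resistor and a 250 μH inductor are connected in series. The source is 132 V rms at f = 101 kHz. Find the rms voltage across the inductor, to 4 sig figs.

37.66 V

ω = 2πf = 634600 rad/s
X_L = ωL = 158.7 Ω
Z = 533.0 + j158.7 Ω
|Z| = √(533.0² + 158.7²) = 556.1 Ω
I = V/|Z| = 237.4 mA
V_L = I·|Z_L| = 0.2374 × 158.7 = 37.66 V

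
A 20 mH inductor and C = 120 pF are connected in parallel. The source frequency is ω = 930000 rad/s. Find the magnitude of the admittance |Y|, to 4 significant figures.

57.84 μS

X_L = ωL = 18600 Ω
X_C = 1/(ωC) = 8961 Ω
Parallel: admittances add. Y = 1/(jωL) + jωC
Y = (0 + j5.784e-05) S
|Y| = 5.784e-05 S → |Z| = 1/|Y| = 17290 Ω, ∠Z = −∠Y = -90.00°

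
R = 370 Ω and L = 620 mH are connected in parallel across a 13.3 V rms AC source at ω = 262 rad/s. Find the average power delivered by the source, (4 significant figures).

X_L = ωL = 162.4 Ω
Parallel: admittances add. Y = 1/R + 1/(jωL)
Y = (0.002703 − j0.006156) S
|Y| = 0.006723 S → |Z| = 1/|Y| = 148.7 Ω, ∠Z = −∠Y = 66.30°
I = V/|Z| = 89.42 mA
P = VI cos φ = 13.3 × 0.08942 × cos(66.30°) = 478.1 mW

478.1 mW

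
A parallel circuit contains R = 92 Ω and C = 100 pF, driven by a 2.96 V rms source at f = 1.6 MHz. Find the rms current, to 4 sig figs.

ω = 2πf = 1.005e+07 rad/s
X_C = 1/(ωC) = 994.7 Ω
Parallel: admittances add. Y = 1/R + jωC
Y = (0.01087 + j0.001005) S
|Y| = 0.01092 S → |Z| = 1/|Y| = 91.61 Ω, ∠Z = −∠Y = -5.284°
I = V/|Z| = 2.96/91.61 = 32.31 mA

32.31 mA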